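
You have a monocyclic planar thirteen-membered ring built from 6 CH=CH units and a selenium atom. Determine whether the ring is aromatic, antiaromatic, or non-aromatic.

All ring atoms are sp² and supply a p orbital to the ring (the double-bond atoms are sp², each contributing one p electron; the selenium donates one lone pair from its p orbital); the conjugation is uninterrupted.
Counting π electrons: 6 × 2 = 12 from the double-bond units + 2 from the Se atom = 14.
Since 14 = 4·3 + 2, the ring meets the 4n+2 criterion.

Aromatic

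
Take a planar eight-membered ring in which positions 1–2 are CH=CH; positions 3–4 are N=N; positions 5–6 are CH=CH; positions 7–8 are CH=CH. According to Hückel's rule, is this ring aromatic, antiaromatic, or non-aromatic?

All ring atoms are sp² and supply a p orbital to the ring (the double-bond atoms are sp², each contributing one p electron; each =N– nitrogen is pyridine-type (lone pair in the sp² plane, one electron in the p orbital)); the conjugation is uninterrupted.
Counting π electrons: 4 × 2 = 8 from the 4 double-bond units.
8 is a 4n count (n = 2), so the planar conjugated ring is antiaromatic.

Antiaromatic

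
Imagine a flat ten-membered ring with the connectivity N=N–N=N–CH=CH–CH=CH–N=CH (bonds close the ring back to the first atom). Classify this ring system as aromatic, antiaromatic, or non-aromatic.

The p orbitals form a continuous loop: the double-bond atoms are sp², each contributing one p electron; the doubly-bonded nitrogens are pyridine-type — their lone pairs lie in the ring plane, leaving one electron in the p orbital. The ring is fully conjugated.
Tallying contributions gives 5 × 2 = 10 from the 5 double-bond units.
With 10 π electrons (n = 2), the Hückel 4n+2 condition holds.

Aromatic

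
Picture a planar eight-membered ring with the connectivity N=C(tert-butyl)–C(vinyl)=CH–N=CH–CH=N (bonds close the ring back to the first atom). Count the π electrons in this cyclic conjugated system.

8

Check conjugation: every atom in a ring double bond is sp² and brings one electron to the p orbital; the doubly-bonded nitrogens are pyridine-type — their lone pairs lie in the ring plane, leaving one electron in the p orbital — every position has a p orbital, so the cyclic π system is continuous.
Counting π electrons: 4 × 2 = 8 from the 4 double-bond units.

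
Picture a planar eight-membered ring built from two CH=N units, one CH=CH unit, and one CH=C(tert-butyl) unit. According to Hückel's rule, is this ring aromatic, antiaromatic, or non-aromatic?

Every ring atom contributes a p orbital perpendicular to the ring (each doubly-bonded ring atom is sp² with one p-orbital electron; the doubly-bonded nitrogens are pyridine-type — their lone pairs lie in the ring plane, leaving one electron in the p orbital), so the π system is cyclic and fully conjugated.
π-electron count: 4 × 2 = 8 from the 4 double-bond units.
8 is a 4n count (n = 2), so the planar conjugated ring is antiaromatic.

Antiaromatic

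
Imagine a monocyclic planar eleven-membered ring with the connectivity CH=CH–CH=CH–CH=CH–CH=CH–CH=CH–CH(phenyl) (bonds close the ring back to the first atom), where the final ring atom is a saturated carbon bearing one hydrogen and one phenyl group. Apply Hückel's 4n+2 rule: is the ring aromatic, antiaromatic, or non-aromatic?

The CH(phenyl) position has four σ bonds — that saturated carbon is sp³ and has no p orbital in the ring π system — so the cyclic conjugation is interrupted.
A ring that is not fully conjugated cannot be aromatic or antiaromatic regardless of its π-electron count.

Non-aromatic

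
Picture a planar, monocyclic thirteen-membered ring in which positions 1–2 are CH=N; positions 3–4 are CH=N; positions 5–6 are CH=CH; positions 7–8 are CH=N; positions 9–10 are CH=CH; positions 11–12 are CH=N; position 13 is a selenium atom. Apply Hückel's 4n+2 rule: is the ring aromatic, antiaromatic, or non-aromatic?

Aromatic

Every ring atom contributes a p orbital perpendicular to the ring (each doubly-bonded ring atom is sp² with one p-orbital electron; each sp² =N– keeps its lone pair in-plane and puts one electron into the π system; the selenium donates one lone pair from its p orbital), so the π system is cyclic and fully conjugated.
Tallying contributions gives 6 × 2 = 12 from the double-bond units + 2 from the Se atom = 14.
14 = 4(3) + 2, which satisfies Hückel's 4n+2 rule.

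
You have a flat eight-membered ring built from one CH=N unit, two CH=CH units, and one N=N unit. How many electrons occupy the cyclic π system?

8

All ring atoms are sp² and supply a p orbital to the ring (every atom in a ring double bond is sp² and brings one electron to the p orbital; each =N– nitrogen is pyridine-type (lone pair in the sp² plane, one electron in the p orbital)); the conjugation is uninterrupted.
Counting π electrons: 4 × 2 = 8 from the 4 double-bond units.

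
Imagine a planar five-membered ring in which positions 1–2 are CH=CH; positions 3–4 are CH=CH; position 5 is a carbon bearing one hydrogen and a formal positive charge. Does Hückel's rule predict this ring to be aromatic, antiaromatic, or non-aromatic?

The p orbitals form a continuous loop: every atom in a ring double bond is sp² and brings one electron to the p orbital; the carbocation has an empty p orbital. The ring is fully conjugated.
Adding the contributions, 2 × 2 = 4 from the double-bond units + 0 from the CH(+) atom = 4.
4 = 4(1); a planar, fully conjugated 4n system is antiaromatic.
(The species described is the cyclopentadienyl cation.)

Antiaromatic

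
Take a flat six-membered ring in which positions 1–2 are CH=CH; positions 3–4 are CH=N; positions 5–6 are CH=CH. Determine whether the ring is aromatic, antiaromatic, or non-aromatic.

Every ring atom contributes a p orbital perpendicular to the ring (the double-bond atoms are sp², each contributing one p electron; the doubly-bonded nitrogens are pyridine-type — their lone pairs lie in the ring plane, leaving one electron in the p orbital), so the π system is cyclic and fully conjugated.
Counting π electrons: 3 × 2 = 6 from the 3 double-bond units.
That gives a 4n+2 count (6, n = 1).

Aromatic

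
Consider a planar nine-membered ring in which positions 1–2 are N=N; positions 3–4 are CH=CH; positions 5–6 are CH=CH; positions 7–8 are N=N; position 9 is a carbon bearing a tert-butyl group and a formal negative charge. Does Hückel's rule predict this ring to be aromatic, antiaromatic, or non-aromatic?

Check conjugation: the double-bond atoms are sp², each contributing one p electron; each =N– nitrogen is pyridine-type (lone pair in the sp² plane, one electron in the p orbital); the carbanion's lone pair occupies the p orbital — every position has a p orbital, so the cyclic π system is continuous.
π-electron count: 4 × 2 = 8 from the double-bond units + 2 from the C(tert-butyl)(-) atom = 10.
Since 10 = 4·2 + 2, the ring meets the 4n+2 criterion.

Aromatic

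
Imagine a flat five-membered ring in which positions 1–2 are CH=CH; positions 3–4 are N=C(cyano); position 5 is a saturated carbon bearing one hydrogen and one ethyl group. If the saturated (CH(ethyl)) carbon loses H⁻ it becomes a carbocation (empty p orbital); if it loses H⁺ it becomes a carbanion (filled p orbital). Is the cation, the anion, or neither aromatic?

Once that carbon is sp², every ring atom has a p orbital and both ions are fully conjugated.
Cation: 2 × 2 + 0 = 4 π electrons → 4(1), antiaromatic.
Anion: 2 × 2 + 2 = 6 π electrons → 4(1)+2, aromatic.

The anion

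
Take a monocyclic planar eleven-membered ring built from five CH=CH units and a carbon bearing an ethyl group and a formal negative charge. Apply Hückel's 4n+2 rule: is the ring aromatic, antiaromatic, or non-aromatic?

Antiaromatic

Check conjugation: every atom in a ring double bond is sp² and brings one electron to the p orbital; the carbanion's lone pair occupies the p orbital — every position has a p orbital, so the cyclic π system is continuous.
π-electron count: 5 × 2 = 10 from the double-bond units + 2 from the C(ethyl)(-) atom = 12.
12 is a 4n count (n = 3), so the planar conjugated ring is antiaromatic.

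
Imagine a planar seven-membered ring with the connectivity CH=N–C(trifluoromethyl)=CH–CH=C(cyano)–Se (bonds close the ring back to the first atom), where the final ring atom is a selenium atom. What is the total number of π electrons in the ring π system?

8

Every ring atom contributes a p orbital perpendicular to the ring (the double-bond atoms are sp², each contributing one p electron; each sp² =N– keeps its lone pair in-plane and puts one electron into the π system; the selenium donates one lone pair from its p orbital), so the π system is cyclic and fully conjugated.
Counting π electrons: 3 × 2 = 6 from the double-bond units + 2 from the Se atom = 8.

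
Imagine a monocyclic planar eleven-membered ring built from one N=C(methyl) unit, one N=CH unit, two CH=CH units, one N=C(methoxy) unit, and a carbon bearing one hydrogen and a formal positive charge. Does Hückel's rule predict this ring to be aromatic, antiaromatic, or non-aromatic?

Aromatic

All ring atoms are sp² and supply a p orbital to the ring (each doubly-bonded ring atom is sp² with one p-orbital electron; each sp² =N– keeps its lone pair in-plane and puts one electron into the π system; the carbocation has an empty p orbital); the conjugation is uninterrupted.
Counting π electrons: 5 × 2 = 10 from the double-bond units + 0 from the CH(+) atom = 10.
Since 10 = 4·2 + 2, the ring meets the 4n+2 criterion.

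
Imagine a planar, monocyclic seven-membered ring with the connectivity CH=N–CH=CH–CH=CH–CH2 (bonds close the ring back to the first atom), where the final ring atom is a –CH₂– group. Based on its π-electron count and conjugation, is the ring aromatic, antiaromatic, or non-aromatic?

The CH2 carbon is saturated: the tetrahedral CH₂ carbon is sp³ and has no p orbital in the ring π system. Conjugation is not continuous around the ring.
Without a continuous loop of overlapping p orbitals the Hückel electron count never comes into play.

Non-aromatic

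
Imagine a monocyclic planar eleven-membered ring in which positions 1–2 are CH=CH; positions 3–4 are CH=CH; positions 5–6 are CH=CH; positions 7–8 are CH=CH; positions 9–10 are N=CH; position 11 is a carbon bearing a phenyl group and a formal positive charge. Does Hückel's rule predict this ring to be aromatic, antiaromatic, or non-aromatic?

All ring atoms are sp² and supply a p orbital to the ring (the double-bond atoms are sp², each contributing one p electron; the doubly-bonded nitrogens are pyridine-type — their lone pairs lie in the ring plane, leaving one electron in the p orbital; the carbocation has an empty p orbital); the conjugation is uninterrupted.
Adding the contributions, 5 × 2 = 10 from the double-bond units + 0 from the C(phenyl)(+) atom = 10.
With 10 π electrons (n = 2), the Hückel 4n+2 condition holds.

Aromatic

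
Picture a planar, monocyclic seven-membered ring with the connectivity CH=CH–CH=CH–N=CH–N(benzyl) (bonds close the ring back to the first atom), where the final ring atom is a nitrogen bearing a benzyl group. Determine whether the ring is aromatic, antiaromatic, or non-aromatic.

Check conjugation: the double-bond atoms are sp², each contributing one p electron; each sp² =N– keeps its lone pair in-plane and puts one electron into the π system; the pyrrole-type nitrogen donates its lone pair from the p orbital — every position has a p orbital, so the cyclic π system is continuous.
Tallying contributions gives 3 × 2 = 6 from the double-bond units + 2 from the N(benzyl) atom = 8.
With 8 = 4·2 π electrons, Hückel's rule classifies the planar ring as antiaromatic.

Antiaromatic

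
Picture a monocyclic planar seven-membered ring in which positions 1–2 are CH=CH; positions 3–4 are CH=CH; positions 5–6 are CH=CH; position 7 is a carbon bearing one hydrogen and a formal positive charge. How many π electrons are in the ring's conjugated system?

6

Every ring atom contributes a p orbital perpendicular to the ring (the double-bond atoms are sp², each contributing one p electron; the carbocation has an empty p orbital), so the π system is cyclic and fully conjugated.
Counting π electrons: 3 × 2 = 6 from the double-bond units + 0 from the CH(+) atom = 6.
This is the tropylium cation.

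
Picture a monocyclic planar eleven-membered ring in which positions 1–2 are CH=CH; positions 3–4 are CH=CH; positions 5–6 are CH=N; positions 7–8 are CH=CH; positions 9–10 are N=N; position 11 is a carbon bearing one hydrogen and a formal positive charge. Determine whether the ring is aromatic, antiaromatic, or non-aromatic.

Every ring atom contributes a p orbital perpendicular to the ring (the double-bond atoms are sp², each contributing one p electron; each sp² =N– keeps its lone pair in-plane and puts one electron into the π system; the carbocation has an empty p orbital), so the π system is cyclic and fully conjugated.
Tallying contributions gives 5 × 2 = 10 from the double-bond units + 0 from the CH(+) atom = 10.
That gives a 4n+2 count (10, n = 2).

Aromatic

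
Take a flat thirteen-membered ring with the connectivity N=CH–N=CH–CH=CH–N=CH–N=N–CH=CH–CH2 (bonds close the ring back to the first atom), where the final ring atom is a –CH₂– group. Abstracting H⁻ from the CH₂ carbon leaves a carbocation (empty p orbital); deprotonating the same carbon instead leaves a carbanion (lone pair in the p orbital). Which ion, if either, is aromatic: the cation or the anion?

In either ion the ring is fully conjugated: every atom, including the new sp² carbon, supplies a p orbital.
Cation: 6 × 2 + 0 = 12 π electrons → 4(3), antiaromatic.
Anion: 6 × 2 + 2 = 14 π electrons → 4(3)+2, aromatic.

The anion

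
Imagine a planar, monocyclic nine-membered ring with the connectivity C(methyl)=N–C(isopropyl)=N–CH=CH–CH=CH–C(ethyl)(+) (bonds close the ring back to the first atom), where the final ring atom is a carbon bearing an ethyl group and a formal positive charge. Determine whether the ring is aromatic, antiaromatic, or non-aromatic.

All ring atoms are sp² and supply a p orbital to the ring (the double-bond atoms are sp², each contributing one p electron; each sp² =N– keeps its lone pair in-plane and puts one electron into the π system; the carbocation has an empty p orbital); the conjugation is uninterrupted.
π-electron count: 4 × 2 = 8 from the double-bond units + 0 from the C(ethyl)(+) atom = 8.
With 8 = 4·2 π electrons, Hückel's rule classifies the planar ring as antiaromatic.

Antiaromatic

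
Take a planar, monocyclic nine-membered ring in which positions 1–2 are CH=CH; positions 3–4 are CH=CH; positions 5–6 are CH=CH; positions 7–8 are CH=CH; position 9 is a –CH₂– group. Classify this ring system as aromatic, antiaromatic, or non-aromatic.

The CH2 position has four σ bonds — the tetrahedral CH₂ carbon is sp³ and has no p orbital in the ring π system — so the cyclic conjugation is interrupted.
Without a continuous loop of overlapping p orbitals the Hückel electron count never comes into play.

Non-aromatic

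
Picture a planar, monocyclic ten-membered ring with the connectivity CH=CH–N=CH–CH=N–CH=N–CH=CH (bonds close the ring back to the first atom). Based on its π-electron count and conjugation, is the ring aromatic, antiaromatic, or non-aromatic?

The p orbitals form a continuous loop: each doubly-bonded ring atom is sp² with one p-orbital electron; the doubly-bonded nitrogens are pyridine-type — their lone pairs lie in the ring plane, leaving one electron in the p orbital. The ring is fully conjugated.
Adding the contributions, 5 × 2 = 10 from the 5 double-bond units.
10 = 4(2) + 2, which satisfies Hückel's 4n+2 rule.

Aromatic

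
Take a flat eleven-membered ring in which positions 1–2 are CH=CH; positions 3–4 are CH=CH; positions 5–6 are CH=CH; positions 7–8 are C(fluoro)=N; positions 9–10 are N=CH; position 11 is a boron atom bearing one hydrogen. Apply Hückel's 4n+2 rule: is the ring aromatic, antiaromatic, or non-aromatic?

Aromatic

The p orbitals form a continuous loop: the double-bond atoms are sp², each contributing one p electron; each =N– nitrogen is pyridine-type (lone pair in the sp² plane, one electron in the p orbital); the boron has an empty p orbital. The ring is fully conjugated.
π-electron count: 5 × 2 = 10 from the double-bond units + 0 from the BH atom = 10.
With 10 π electrons (n = 2), the Hückel 4n+2 condition holds.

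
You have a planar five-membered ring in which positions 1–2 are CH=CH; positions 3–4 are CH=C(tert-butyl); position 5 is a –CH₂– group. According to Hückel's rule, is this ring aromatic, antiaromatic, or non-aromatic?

At the CH2 position, the tetrahedral CH₂ carbon is sp³ and has no p orbital in the ring π system; the ring's p-orbital overlap is broken there.
A ring that is not fully conjugated cannot be aromatic or antiaromatic regardless of its π-electron count.

Non-aromatic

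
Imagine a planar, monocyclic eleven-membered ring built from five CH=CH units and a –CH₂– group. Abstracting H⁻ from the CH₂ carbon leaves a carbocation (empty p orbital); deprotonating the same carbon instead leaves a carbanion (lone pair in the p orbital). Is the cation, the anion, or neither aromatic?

The cation

Once that carbon is sp², every ring atom has a p orbital and both ions are fully conjugated.
Cation: 5 × 2 + 0 = 10 π electrons → 4(2)+2, aromatic.
Anion: 5 × 2 + 2 = 12 π electrons → 4(3), antiaromatic.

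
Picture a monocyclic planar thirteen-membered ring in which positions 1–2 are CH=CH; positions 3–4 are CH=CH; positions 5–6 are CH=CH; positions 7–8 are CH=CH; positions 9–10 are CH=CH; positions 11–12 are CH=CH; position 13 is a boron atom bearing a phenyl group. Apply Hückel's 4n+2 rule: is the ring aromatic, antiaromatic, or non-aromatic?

Antiaromatic

Check conjugation: every atom in a ring double bond is sp² and brings one electron to the p orbital; the boron has an empty p orbital — every position has a p orbital, so the cyclic π system is continuous.
π-electron count: 6 × 2 = 12 from the double-bond units + 0 from the B(phenyl) atom = 12.
A 4n π count (12, n = 3) in a planar conjugated ring means antiaromatic.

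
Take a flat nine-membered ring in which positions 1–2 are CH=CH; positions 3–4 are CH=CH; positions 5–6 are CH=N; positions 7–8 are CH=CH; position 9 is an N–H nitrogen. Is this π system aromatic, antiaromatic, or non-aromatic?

The p orbitals form a continuous loop: the double-bond atoms are sp², each contributing one p electron; the doubly-bonded nitrogens are pyridine-type — their lone pairs lie in the ring plane, leaving one electron in the p orbital; the pyrrole-type nitrogen donates its lone pair from the p orbital. The ring is fully conjugated.
Counting π electrons: 4 × 2 = 8 from the double-bond units + 2 from the NH atom = 10.
Since 10 = 4·2 + 2, the ring meets the 4n+2 criterion.

Aromatic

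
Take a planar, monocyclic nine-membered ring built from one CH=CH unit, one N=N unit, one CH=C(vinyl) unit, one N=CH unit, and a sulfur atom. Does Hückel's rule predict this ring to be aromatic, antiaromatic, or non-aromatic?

All ring atoms are sp² and supply a p orbital to the ring (the double-bond atoms are sp², each contributing one p electron; the doubly-bonded nitrogens are pyridine-type — their lone pairs lie in the ring plane, leaving one electron in the p orbital; the sulfur donates one lone pair from its p orbital); the conjugation is uninterrupted.
Adding the contributions, 4 × 2 = 8 from the double-bond units + 2 from the S atom = 10.
10 = 4(2) + 2, which satisfies Hückel's 4n+2 rule.

Aromatic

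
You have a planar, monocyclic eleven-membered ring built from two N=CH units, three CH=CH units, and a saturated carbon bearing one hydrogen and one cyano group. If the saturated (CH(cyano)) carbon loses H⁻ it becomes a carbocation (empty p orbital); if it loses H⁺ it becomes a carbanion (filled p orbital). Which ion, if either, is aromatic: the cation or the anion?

The cation

In either ion the ring is fully conjugated: every atom, including the new sp² carbon, supplies a p orbital.
Cation: 5 × 2 + 0 = 10 π electrons → 4(2)+2, aromatic.
Anion: 5 × 2 + 2 = 12 π electrons → 4(3), antiaromatic.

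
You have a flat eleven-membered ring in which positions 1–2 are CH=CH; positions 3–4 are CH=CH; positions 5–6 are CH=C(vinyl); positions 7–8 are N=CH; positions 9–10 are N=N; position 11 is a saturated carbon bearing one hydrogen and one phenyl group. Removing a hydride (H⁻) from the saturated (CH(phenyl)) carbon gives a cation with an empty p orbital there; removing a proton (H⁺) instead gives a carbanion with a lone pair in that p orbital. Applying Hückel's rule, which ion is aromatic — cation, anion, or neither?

The cation

Once that carbon is sp², every ring atom has a p orbital and both ions are fully conjugated.
Cation: 5 × 2 + 0 = 10 π electrons → 4(2)+2, aromatic.
Anion: 5 × 2 + 2 = 12 π electrons → 4(3), antiaromatic.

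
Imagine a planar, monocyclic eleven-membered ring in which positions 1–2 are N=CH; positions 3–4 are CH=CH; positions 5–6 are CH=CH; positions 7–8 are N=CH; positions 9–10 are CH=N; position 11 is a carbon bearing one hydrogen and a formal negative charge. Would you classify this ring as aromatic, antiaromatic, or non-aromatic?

Antiaromatic

All ring atoms are sp² and supply a p orbital to the ring (every atom in a ring double bond is sp² and brings one electron to the p orbital; each =N– nitrogen is pyridine-type (lone pair in the sp² plane, one electron in the p orbital); the carbanion's lone pair occupies the p orbital); the conjugation is uninterrupted.
π-electron count: 5 × 2 = 10 from the double-bond units + 2 from the CH(-) atom = 12.
12 is a 4n count (n = 3), so the planar conjugated ring is antiaromatic.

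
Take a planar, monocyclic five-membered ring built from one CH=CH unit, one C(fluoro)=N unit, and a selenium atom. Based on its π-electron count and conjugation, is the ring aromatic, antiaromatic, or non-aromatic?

Aromatic

All ring atoms are sp² and supply a p orbital to the ring (every atom in a ring double bond is sp² and brings one electron to the p orbital; each sp² =N– keeps its lone pair in-plane and puts one electron into the π system; the selenium donates one lone pair from its p orbital); the conjugation is uninterrupted.
Counting π electrons: 2 × 2 = 4 from the double-bond units + 2 from the Se atom = 6.
With 6 π electrons (n = 1), the Hückel 4n+2 condition holds.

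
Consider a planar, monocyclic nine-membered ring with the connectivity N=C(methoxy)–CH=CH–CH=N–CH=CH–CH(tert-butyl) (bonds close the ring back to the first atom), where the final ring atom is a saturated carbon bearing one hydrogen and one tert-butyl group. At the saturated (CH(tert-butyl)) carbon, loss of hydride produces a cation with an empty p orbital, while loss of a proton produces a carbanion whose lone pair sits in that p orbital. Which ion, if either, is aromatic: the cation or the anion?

In both ions every ring atom is sp² and contributes a p orbital, so both rings are fully conjugated.
Cation: 4 × 2 + 0 = 8 π electrons → 4(2), antiaromatic.
Anion: 4 × 2 + 2 = 10 π electrons → 4(2)+2, aromatic.

The anion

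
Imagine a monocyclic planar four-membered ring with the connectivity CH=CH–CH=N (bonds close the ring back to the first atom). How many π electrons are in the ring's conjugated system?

4

The p orbitals form a continuous loop: the double-bond atoms are sp², each contributing one p electron; each sp² =N– keeps its lone pair in-plane and puts one electron into the π system. The ring is fully conjugated.
π-electron count: 2 × 2 = 4 from the 2 double-bond units.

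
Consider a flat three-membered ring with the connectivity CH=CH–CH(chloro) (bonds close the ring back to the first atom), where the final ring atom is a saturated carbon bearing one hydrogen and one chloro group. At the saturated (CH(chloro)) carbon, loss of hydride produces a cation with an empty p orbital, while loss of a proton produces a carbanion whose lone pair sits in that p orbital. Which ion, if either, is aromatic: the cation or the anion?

The cation

In either ion the ring is fully conjugated: every atom, including the new sp² carbon, supplies a p orbital.
Cation: 1 × 2 + 0 = 2 π electrons → 4(0)+2, aromatic.
Anion: 1 × 2 + 2 = 4 π electrons → 4(1), antiaromatic.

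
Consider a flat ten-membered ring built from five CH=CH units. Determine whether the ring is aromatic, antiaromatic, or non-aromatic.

Aromatic

Every ring atom contributes a p orbital perpendicular to the ring (every atom in a ring double bond is sp² and brings one electron to the p orbital), so the π system is cyclic and fully conjugated.
Adding the contributions, 5 × 2 = 10 from the 5 double-bond units.
With 10 π electrons (n = 2), the Hückel 4n+2 condition holds.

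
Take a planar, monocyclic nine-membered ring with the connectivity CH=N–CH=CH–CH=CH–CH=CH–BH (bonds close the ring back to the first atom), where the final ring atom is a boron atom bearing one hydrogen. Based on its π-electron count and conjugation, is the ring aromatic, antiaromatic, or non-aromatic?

Check conjugation: every atom in a ring double bond is sp² and brings one electron to the p orbital; each sp² =N– keeps its lone pair in-plane and puts one electron into the π system; the boron has an empty p orbital — every position has a p orbital, so the cyclic π system is continuous.
Tallying contributions gives 4 × 2 = 8 from the double-bond units + 0 from the BH atom = 8.
8 = 4(2); a planar, fully conjugated 4n system is antiaromatic.

Antiaromatic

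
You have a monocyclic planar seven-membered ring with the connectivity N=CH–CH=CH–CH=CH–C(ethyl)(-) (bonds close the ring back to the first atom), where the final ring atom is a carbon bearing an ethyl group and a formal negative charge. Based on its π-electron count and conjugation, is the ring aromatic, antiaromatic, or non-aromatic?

The p orbitals form a continuous loop: every atom in a ring double bond is sp² and brings one electron to the p orbital; each sp² =N– keeps its lone pair in-plane and puts one electron into the π system; the carbanion's lone pair occupies the p orbital. The ring is fully conjugated.
Counting π electrons: 3 × 2 = 6 from the double-bond units + 2 from the C(ethyl)(-) atom = 8.
8 is a 4n count (n = 2), so the planar conjugated ring is antiaromatic.

Antiaromatic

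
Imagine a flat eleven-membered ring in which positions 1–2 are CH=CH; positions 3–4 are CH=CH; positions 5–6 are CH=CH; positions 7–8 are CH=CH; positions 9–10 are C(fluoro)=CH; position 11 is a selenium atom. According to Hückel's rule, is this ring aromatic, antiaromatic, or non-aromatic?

Check conjugation: every atom in a ring double bond is sp² and brings one electron to the p orbital; the selenium donates one lone pair from its p orbital — every position has a p orbital, so the cyclic π system is continuous.
π-electron count: 5 × 2 = 10 from the double-bond units + 2 from the Se atom = 12.
12 is a 4n count (n = 3), so the planar conjugated ring is antiaromatic.

Antiaromatic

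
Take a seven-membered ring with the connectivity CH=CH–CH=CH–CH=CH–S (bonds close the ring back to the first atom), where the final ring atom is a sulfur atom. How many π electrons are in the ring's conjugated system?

8

All ring atoms are sp² and supply a p orbital to the ring (every atom in a ring double bond is sp² and brings one electron to the p orbital; the sulfur donates one lone pair from its p orbital); the conjugation is uninterrupted.
Counting π electrons: 3 × 2 = 6 from the double-bond units + 2 from the S atom = 8.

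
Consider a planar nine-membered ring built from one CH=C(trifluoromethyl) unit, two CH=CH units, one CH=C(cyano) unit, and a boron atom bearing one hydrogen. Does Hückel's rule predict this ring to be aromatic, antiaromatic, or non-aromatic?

The p orbitals form a continuous loop: each doubly-bonded ring atom is sp² with one p-orbital electron; the boron has an empty p orbital. The ring is fully conjugated.
Counting π electrons: 4 × 2 = 8 from the double-bond units + 0 from the BH atom = 8.
8 is a 4n count (n = 2), so the planar conjugated ring is antiaromatic.

Antiaromatic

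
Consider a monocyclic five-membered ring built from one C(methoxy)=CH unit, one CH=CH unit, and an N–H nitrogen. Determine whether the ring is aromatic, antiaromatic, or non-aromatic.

All ring atoms are sp² and supply a p orbital to the ring (each doubly-bonded ring atom is sp² with one p-orbital electron; the pyrrole-type nitrogen donates its lone pair from the p orbital); the conjugation is uninterrupted.
Adding the contributions, 2 × 2 = 4 from the double-bond units + 2 from the NH atom = 6.
6 = 4(1) + 2, which satisfies Hückel's 4n+2 rule.

Aromatic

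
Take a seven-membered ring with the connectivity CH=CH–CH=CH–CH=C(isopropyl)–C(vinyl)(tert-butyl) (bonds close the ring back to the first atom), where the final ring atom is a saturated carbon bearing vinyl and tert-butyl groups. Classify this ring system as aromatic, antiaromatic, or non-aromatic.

Non-aromatic

Because that saturated carbon is sp³ and has no p orbital in the ring π system at the C(vinyl)(tert-butyl) position, the π system cannot extend all the way around the ring.
Hückel's rule only applies to fully conjugated rings, so this one is simply non-aromatic.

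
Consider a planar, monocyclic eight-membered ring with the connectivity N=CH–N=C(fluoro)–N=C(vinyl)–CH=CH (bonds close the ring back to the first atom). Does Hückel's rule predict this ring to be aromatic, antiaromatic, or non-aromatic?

Check conjugation: every atom in a ring double bond is sp² and brings one electron to the p orbital; each sp² =N– keeps its lone pair in-plane and puts one electron into the π system — every position has a p orbital, so the cyclic π system is continuous.
π-electron count: 4 × 2 = 8 from the 4 double-bond units.
8 is a 4n count (n = 2), so the planar conjugated ring is antiaromatic.

Antiaromatic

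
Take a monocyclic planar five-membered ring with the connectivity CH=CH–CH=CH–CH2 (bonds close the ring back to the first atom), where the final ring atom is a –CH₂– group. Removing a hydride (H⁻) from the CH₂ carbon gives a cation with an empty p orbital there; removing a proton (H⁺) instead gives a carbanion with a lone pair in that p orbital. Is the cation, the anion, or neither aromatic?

The anion

In both ions every ring atom is sp² and contributes a p orbital, so both rings are fully conjugated.
Cation: 2 × 2 + 0 = 4 π electrons → 4(1), antiaromatic.
Anion: 2 × 2 + 2 = 6 π electrons → 4(1)+2, aromatic.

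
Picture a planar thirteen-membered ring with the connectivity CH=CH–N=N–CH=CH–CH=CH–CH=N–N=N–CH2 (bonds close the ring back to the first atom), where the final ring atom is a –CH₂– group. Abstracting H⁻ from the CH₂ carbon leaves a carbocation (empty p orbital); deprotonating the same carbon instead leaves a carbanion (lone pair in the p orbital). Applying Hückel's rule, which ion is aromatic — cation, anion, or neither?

In either ion the ring is fully conjugated: every atom, including the new sp² carbon, supplies a p orbital.
Cation: 6 × 2 + 0 = 12 π electrons → 4(3), antiaromatic.
Anion: 6 × 2 + 2 = 14 π electrons → 4(3)+2, aromatic.

The anion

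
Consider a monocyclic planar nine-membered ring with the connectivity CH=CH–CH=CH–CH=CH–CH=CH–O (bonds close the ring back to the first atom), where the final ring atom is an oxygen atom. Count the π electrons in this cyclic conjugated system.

10

Check conjugation: every atom in a ring double bond is sp² and brings one electron to the p orbital; the oxygen donates one lone pair from its p orbital — every position has a p orbital, so the cyclic π system is continuous.
π-electron count: 4 × 2 = 8 from the double-bond units + 2 from the O atom = 10.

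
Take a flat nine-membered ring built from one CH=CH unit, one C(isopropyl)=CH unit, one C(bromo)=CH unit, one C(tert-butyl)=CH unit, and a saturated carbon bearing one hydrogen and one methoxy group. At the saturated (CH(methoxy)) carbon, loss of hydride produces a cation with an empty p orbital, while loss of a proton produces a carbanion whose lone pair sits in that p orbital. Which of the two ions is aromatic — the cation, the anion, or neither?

The anion

Once that carbon is sp², every ring atom has a p orbital and both ions are fully conjugated.
Cation: 4 × 2 + 0 = 8 π electrons → 4(2), antiaromatic.
Anion: 4 × 2 + 2 = 10 π electrons → 4(2)+2, aromatic.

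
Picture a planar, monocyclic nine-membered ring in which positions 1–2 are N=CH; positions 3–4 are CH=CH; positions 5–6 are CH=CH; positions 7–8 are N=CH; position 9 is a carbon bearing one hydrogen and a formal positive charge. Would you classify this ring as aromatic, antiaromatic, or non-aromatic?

Check conjugation: each doubly-bonded ring atom is sp² with one p-orbital electron; each sp² =N– keeps its lone pair in-plane and puts one electron into the π system; the carbocation has an empty p orbital — every position has a p orbital, so the cyclic π system is continuous.
π-electron count: 4 × 2 = 8 from the double-bond units + 0 from the CH(+) atom = 8.
With 8 = 4·2 π electrons, Hückel's rule classifies the planar ring as antiaromatic.

Antiaromatic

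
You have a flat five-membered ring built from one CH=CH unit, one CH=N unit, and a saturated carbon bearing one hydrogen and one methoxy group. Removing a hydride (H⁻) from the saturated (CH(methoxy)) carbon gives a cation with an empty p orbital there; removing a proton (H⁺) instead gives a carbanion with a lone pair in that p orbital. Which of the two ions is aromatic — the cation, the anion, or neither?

The anion

Both ions have a continuous loop of p orbitals — each ring atom is sp².
Cation: 2 × 2 + 0 = 4 π electrons → 4(1), antiaromatic.
Anion: 2 × 2 + 2 = 6 π electrons → 4(1)+2, aromatic.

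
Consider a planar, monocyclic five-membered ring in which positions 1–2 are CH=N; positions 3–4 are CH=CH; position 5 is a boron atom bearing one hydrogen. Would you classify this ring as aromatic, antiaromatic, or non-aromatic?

All ring atoms are sp² and supply a p orbital to the ring (the double-bond atoms are sp², each contributing one p electron; each =N– nitrogen is pyridine-type (lone pair in the sp² plane, one electron in the p orbital); the boron has an empty p orbital); the conjugation is uninterrupted.
π-electron count: 2 × 2 = 4 from the double-bond units + 0 from the BH atom = 4.
With 4 = 4·1 π electrons, Hückel's rule classifies the planar ring as antiaromatic.

Antiaromatic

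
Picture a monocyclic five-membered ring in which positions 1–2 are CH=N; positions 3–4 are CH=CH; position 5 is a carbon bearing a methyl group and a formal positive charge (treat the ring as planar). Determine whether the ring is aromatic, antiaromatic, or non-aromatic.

Antiaromatic

Check conjugation: the double-bond atoms are sp², each contributing one p electron; each =N– nitrogen is pyridine-type (lone pair in the sp² plane, one electron in the p orbital); the carbocation has an empty p orbital — every position has a p orbital, so the cyclic π system is continuous.
Counting π electrons: 2 × 2 = 4 from the double-bond units + 0 from the C(methyl)(+) atom = 4.
4 = 4(1); a planar, fully conjugated 4n system is antiaromatic.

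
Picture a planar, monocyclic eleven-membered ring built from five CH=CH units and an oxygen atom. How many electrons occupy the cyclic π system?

Every ring atom contributes a p orbital perpendicular to the ring (every atom in a ring double bond is sp² and brings one electron to the p orbital; the oxygen donates one lone pair from its p orbital), so the π system is cyclic and fully conjugated.
Counting π electrons: 5 × 2 = 10 from the double-bond units + 2 from the O atom = 12.

12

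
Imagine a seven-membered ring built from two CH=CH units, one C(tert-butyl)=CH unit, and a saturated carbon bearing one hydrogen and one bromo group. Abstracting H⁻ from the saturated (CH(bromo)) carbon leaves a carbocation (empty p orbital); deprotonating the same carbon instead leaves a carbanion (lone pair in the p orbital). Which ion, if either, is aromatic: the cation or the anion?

The cation

Once that carbon is sp², every ring atom has a p orbital and both ions are fully conjugated.
Cation: 3 × 2 + 0 = 6 π electrons → 4(1)+2, aromatic.
Anion: 3 × 2 + 2 = 8 π electrons → 4(2), antiaromatic.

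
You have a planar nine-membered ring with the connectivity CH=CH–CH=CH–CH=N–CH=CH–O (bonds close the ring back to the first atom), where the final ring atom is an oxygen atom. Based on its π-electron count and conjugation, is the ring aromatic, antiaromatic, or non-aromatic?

Aromatic

Every ring atom contributes a p orbital perpendicular to the ring (every atom in a ring double bond is sp² and brings one electron to the p orbital; the doubly-bonded nitrogens are pyridine-type — their lone pairs lie in the ring plane, leaving one electron in the p orbital; the oxygen donates one lone pair from its p orbital), so the π system is cyclic and fully conjugated.
Adding the contributions, 4 × 2 = 8 from the double-bond units + 2 from the O atom = 10.
Since 10 = 4·2 + 2, the ring meets the 4n+2 criterion.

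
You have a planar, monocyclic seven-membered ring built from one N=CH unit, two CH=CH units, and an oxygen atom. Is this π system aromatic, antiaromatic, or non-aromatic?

Antiaromatic

Every ring atom contributes a p orbital perpendicular to the ring (the double-bond atoms are sp², each contributing one p electron; each =N– nitrogen is pyridine-type (lone pair in the sp² plane, one electron in the p orbital); the oxygen donates one lone pair from its p orbital), so the π system is cyclic and fully conjugated.
Adding the contributions, 3 × 2 = 6 from the double-bond units + 2 from the O atom = 8.
A 4n π count (8, n = 2) in a planar conjugated ring means antiaromatic.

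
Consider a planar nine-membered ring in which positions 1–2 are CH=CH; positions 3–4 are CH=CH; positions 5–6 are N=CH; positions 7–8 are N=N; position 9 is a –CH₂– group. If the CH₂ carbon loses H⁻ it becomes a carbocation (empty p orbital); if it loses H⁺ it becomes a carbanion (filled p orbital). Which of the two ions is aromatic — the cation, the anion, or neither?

Both ions have a continuous loop of p orbitals — each ring atom is sp².
Cation: 4 × 2 + 0 = 8 π electrons → 4(2), antiaromatic.
Anion: 4 × 2 + 2 = 10 π electrons → 4(2)+2, aromatic.

The anion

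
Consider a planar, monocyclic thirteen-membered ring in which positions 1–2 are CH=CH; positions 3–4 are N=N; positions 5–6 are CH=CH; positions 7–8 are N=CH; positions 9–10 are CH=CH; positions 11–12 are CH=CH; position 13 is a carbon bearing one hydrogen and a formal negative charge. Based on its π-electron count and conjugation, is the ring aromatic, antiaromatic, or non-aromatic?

Aromatic

Every ring atom contributes a p orbital perpendicular to the ring (every atom in a ring double bond is sp² and brings one electron to the p orbital; each sp² =N– keeps its lone pair in-plane and puts one electron into the π system; the carbanion's lone pair occupies the p orbital), so the π system is cyclic and fully conjugated.
π-electron count: 6 × 2 = 12 from the double-bond units + 2 from the CH(-) atom = 14.
With 14 π electrons (n = 3), the Hückel 4n+2 condition holds.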